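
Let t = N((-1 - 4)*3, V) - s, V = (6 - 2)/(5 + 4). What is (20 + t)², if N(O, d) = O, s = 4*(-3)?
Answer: 289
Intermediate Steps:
s = -12
V = 4/9 ≈ 0.44444
t = -3 (t = (-1 - 4)*3 - 1*(-12) = -5*3 + 12 = -15 + 12 = -3)
(20 + t)² = (20 - 3)² = 17² = 289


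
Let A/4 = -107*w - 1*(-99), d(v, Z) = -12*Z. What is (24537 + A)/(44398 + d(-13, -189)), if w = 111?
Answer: -22575/46666 ≈ -0.48376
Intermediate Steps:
A = -47112 (A = 4*(-107*111 - 1*(-99)) = 4*(-11877 + 99) = 4*(-11778) = -47112)
(24537 + A)/(44398 + d(-13, -189)) = (24537 - 47112)/(44398 - 12*(-189)) = -22575/(44398 + 2268) = -22575/46666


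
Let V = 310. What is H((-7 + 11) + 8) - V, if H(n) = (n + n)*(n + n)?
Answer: 266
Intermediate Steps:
H(n) = 4*n**2 (H(n) = (2*n)*(2*n) = 4*n**2)
H((-7 + 11) + 8) - V = 4*((-7 + 11) + 8)**2 - 1*310 = 4*(4 + 8)**2 - 310 = 4*12**2 - 310 = 4*144 - 310 = 576 - 310 = 266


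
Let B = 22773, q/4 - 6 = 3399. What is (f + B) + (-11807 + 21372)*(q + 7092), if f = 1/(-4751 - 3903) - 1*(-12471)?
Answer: 1714751364695/8654 ≈ 1.9815e+8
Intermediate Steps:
q = 13620 (q = 24 + 4*3399 = 24 + 13596 = 13620)
f = 107924033/8654 (f = 1/(-8654) + 12471 = -1/8654 + 12471 = 107924033/8654 ≈ 12471.)
(f + B) + (-11807 + 21372)*(q + 7092) = (107924033/8654 + 22773) + (-11807 + 21372)*(13620 + 7092) = 305001575/8654 + 9565*20712 = 305001575/8654 + 198110280 = 1714751364695/8654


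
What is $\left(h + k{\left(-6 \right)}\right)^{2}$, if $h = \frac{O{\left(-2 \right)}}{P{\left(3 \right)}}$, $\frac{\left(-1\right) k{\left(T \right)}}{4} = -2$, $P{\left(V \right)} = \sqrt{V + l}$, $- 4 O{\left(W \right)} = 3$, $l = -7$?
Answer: $\frac{4087}{64} + 6 i \approx 63.859 + 6.0 i$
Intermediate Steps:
$O{\left(W \right)} = - \frac{3}{4}$ ($O{\left(W \right)} = \left(- \frac{1}{4}\right) 3 = - \frac{3}{4}$)
$P{\left(V \right)} = \sqrt{-7 + V}$ ($P{\left(V \right)} = \sqrt{V - 7} = \sqrt{-7 + V}$)
$k{\left(T \right)} = 8$ ($k{\left(T \right)} = \left(-4\right) \left(-2\right) = 8$)
$h = \frac{3 i}{8}$ ($h = - \frac{3}{4 \sqrt{-7 + 3}} = - \frac{3}{4 \sqrt{-4}} = - \frac{3}{4 \cdot 2 i} = - \frac{3 \left(- \frac{i}{2}\right)}{4} = \frac{3 i}{8} \approx 0.375 i$)
$\left(h + k{\left(-6 \right)}\right)^{2} = \left(\frac{3 i}{8} + 8\right)^{2} = \left(8 + \frac{3 i}{8}\right)^{2}$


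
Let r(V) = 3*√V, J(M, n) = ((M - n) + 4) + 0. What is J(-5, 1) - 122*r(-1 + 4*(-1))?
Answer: -2 - 366*I*√5 ≈ -2.0 - 818.4*I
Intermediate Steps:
J(M, n) = 4 + M - n (J(M, n) = (4 + M - n) + 0 = 4 + M - n)
J(-5, 1) - 122*r(-1 + 4*(-1)) = (4 - 5 - 1*1) - 366*√(-1 + 4*(-1)) = (4 - 5 - 1) - 366*√(-1 - 4) = -2 - 366*√(-5) = -2 - 366*I*√5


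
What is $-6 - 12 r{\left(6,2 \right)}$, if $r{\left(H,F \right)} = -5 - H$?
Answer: $126$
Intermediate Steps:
$-6 - 12 r{\left(6,2 \right)} = -6 - 12 \left(-5 - 6\right) = -6 - -132 = -6 + 132 = 126$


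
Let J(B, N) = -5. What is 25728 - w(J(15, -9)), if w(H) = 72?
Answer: 25656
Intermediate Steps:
25728 - w(J(15, -9)) = 25728 - 1*72 = 25728 - 72 = 25656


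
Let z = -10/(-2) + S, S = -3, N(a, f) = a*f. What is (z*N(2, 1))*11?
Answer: 44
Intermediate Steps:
z = 2 (z = -10/(-2) - 3 = -10*(-1/2) - 3 = 5 - 3 = 2)
(z*N(2, 1))*11 = (2*(2*1))*11 = (2*2)*11 = 4*11 = 44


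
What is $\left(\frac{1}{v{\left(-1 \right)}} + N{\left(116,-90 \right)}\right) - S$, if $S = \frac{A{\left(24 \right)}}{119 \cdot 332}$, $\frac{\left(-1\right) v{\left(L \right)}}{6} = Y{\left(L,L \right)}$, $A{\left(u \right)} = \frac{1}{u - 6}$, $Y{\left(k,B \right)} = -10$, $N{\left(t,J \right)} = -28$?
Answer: $- \frac{99500903}{3555720} \approx -27.983$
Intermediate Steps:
$A{\left(u \right)} = \frac{1}{-6 + u}$
$v{\left(L \right)} = 60$ ($v{\left(L \right)} = \left(-6\right) \left(-10\right) = 60$)
$S = \frac{1}{711144}$ ($S = \frac{1}{\left(-6 + 24\right) 119 \cdot 332} = \frac{1}{18 \cdot 39508} = \frac{1}{18} \cdot \frac{1}{39508} = \frac{1}{711144} \approx 1.4062 \cdot 10^{-6}$)
$\left(\frac{1}{v{\left(-1 \right)}} + N{\left(116,-90 \right)}\right) - S = \left(\frac{1}{60} - 28\right) - \frac{1}{711144} = - \frac{1679}{60} - \frac{1}{711144} = - \frac{99500903}{3555720}$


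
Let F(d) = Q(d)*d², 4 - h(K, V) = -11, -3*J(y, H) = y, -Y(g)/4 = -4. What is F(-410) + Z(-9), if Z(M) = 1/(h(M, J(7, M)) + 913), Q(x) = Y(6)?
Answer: 2495948801/928 ≈ 2.6896e+6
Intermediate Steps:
Y(g) = 16 (Y(g) = -4*(-4) = 16)
J(y, H) = -y/3
h(K, V) = 15 (h(K, V) = 4 - 1*(-11) = 4 + 11 = 15)
Q(x) = 16
Z(M) = 1/928 (Z(M) = 1/(15 + 913) = 1/928)
F(d) = 16*d²
F(-410) + Z(-9) = 16*(-410)² + 1/928 = 16*168100 + 1/928 = 2689600 + 1/928 = 2495948801/928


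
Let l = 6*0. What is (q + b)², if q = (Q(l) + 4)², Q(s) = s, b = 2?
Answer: 324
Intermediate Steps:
l = 0
q = 16 (q = (0 + 4)² = 4² = 16)
(q + b)² = (16 + 2)² = 18² = 324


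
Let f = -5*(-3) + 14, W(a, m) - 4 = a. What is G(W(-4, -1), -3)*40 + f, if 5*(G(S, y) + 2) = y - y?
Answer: -51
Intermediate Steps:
W(a, m) = 4 + a
G(S, y) = -2 (G(S, y) = -2 + (y - y)/5 = -2 + (⅕)*0 = -2 + 0 = -2)
f = 29 (f = 15 + 14 = 29)
G(W(-4, -1), -3)*40 + f = -2*40 + 29 = -80 + 29 = -51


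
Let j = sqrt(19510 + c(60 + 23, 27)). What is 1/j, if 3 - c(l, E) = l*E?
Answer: sqrt(4318)/8636 ≈ 0.0076090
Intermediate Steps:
c(l, E) = 3 - E*l (c(l, E) = 3 - l*E = 3 - E*l)
j = 2*sqrt(4318) (j = sqrt(19510 + (3 - 1*27*(60 + 23))) = sqrt(19510 + (3 - 1*27*83)) = sqrt(19510 + (3 - 2241)) = sqrt(19510 - 2238) = sqrt(17272) = 2*sqrt(4318) ≈ 131.42)
1/j = 1/(2*sqrt(4318)) = sqrt(4318)/8636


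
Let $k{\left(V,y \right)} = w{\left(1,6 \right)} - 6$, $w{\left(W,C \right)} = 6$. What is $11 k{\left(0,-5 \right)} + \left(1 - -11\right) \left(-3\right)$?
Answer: $-36$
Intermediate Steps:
$k{\left(V,y \right)} = 0$ ($k{\left(V,y \right)} = 6 - 6 = 0$)
$11 k{\left(0,-5 \right)} + \left(1 - -11\right) \left(-3\right) = 11 \cdot 0 + \left(1 - -11\right) \left(-3\right) = 0 + \left(1 + 11\right) \left(-3\right) = 0 + 12 \left(-3\right) = 0 - 36 = -36$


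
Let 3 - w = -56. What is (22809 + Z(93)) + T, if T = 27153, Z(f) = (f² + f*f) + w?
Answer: 67319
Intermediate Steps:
w = 59 (w = 3 - 1*(-56) = 3 + 56 = 59)
Z(f) = 59 + 2*f² (Z(f) = (f² + f*f) + 59 = (f² + f²) + 59 = 2*f² + 59 = 59 + 2*f²)
(22809 + Z(93)) + T = (22809 + (59 + 2*93²)) + 27153 = (22809 + (59 + 2*8649)) + 27153 = (22809 + (59 + 17298)) + 27153 = (22809 + 17357) + 27153 = 40166 + 27153 = 67319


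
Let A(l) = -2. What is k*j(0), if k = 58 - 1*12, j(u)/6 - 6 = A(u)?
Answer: 1104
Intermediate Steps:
j(u) = 24 (j(u) = 36 + 6*(-2) = 36 - 12 = 24)
k = 46 (k = 58 - 12 = 46)
k*j(0) = 46*24 = 1104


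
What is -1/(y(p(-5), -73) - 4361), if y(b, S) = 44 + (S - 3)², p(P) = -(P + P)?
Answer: -1/1459 ≈ -0.00068540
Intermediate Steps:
p(P) = -2*P
y(b, S) = 44 + (-3 + S)²
-1/(y(p(-5), -73) - 4361) = -1/((44 + (-3 - 73)²) - 4361) = -1/((44 + (-76)²) - 4361) = -1/((44 + 5776) - 4361) = -1/(5820 - 4361) = -1/1459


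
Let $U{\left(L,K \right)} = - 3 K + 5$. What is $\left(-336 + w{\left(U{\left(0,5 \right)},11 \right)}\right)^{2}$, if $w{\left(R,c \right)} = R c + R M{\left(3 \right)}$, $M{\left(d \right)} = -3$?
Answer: $173056$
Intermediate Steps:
$U{\left(L,K \right)} = 5 - 3 K$
$w{\left(R,c \right)} = - 3 R + R c$ ($w{\left(R,c \right)} = R c + R \left(-3\right) = R c - 3 R = - 3 R + R c$)
$\left(-336 + w{\left(U{\left(0,5 \right)},11 \right)}\right)^{2} = \left(-336 + \left(5 - 15\right) \left(-3 + 11\right)\right)^{2} = \left(-336 + \left(5 - 15\right) 8\right)^{2} = \left(-336 - 80\right)^{2} = \left(-416\right)^{2} = 173056$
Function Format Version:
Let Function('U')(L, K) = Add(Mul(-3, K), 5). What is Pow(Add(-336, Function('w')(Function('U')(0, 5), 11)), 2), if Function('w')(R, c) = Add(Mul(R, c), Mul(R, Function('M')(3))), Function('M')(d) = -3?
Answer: 173056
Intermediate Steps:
Function('U')(L, K) = Add(5, Mul(-3, K))
Function('w')(R, c) = Add(Mul(-3, R), Mul(R, c)) (Function('w')(R, c) = Add(Mul(R, c), Mul(R, -3)) = Add(Mul(R, c), Mul(-3, R)) = Add(Mul(-3, R), Mul(R, c)))
Pow(Add(-336, Function('w')(Function('U')(0, 5), 11)), 2) = Pow(Add(-336, Mul(Add(5, Mul(-3, 5)), Add(-3, 11))), 2) = Pow(Add(-336, Mul(Add(5, -15), 8)), 2) = Pow(Add(-336, Mul(-10, 8)), 2) = Pow(Add(-336, -80), 2) = Pow(-416, 2) = 173056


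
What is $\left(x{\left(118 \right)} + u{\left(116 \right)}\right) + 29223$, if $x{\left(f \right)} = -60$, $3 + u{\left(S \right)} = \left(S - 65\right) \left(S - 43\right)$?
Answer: $32883$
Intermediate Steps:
$u{\left(S \right)} = -3 + \left(-65 + S\right) \left(-43 + S\right)$ ($u{\left(S \right)} = -3 + \left(S - 65\right) \left(S - 43\right) = -3 + \left(-65 + S\right) \left(-43 + S\right)$)
$\left(x{\left(118 \right)} + u{\left(116 \right)}\right) + 29223 = \left(-60 + \left(2792 + 116^{2} - 12528\right)\right) + 29223 = \left(-60 + \left(2792 + 13456 - 12528\right)\right) + 29223 = \left(-60 + 3720\right) + 29223 = 3660 + 29223 = 32883$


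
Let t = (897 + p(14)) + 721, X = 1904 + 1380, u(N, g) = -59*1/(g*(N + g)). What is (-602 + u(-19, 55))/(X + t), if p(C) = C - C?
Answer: -1192019/9705960 ≈ -0.12281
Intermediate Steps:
p(C) = 0
u(N, g) = -59/(g*(N + g))
X = 3284
t = 1618 (t = (897 + 0) + 721 = 897 + 721 = 1618)
(-602 + u(-19, 55))/(X + t) = (-602 - 59/(55*(-19 + 55)))/(3284 + 1618) = (-602 - 59*1/55/36)/4902 = (-602 - 59*1/55*1/36)*(1/4902) = (-602 - 59/1980)*(1/4902) = -1192019/1980*1/4902 = -1192019/9705960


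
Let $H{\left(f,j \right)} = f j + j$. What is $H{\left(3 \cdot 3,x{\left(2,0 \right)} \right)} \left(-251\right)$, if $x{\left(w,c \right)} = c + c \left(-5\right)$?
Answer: $0$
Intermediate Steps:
$x{\left(w,c \right)} = - 4 c$ ($x{\left(w,c \right)} = c - 5 c = - 4 c$)
$H{\left(f,j \right)} = j + f j$
$H{\left(3 \cdot 3,x{\left(2,0 \right)} \right)} \left(-251\right) = \left(-4\right) 0 \left(1 + 3 \cdot 3\right) \left(-251\right) = 0 \left(1 + 9\right) \left(-251\right) = 0 \cdot 10 \left(-251\right) = 0 \left(-251\right) = 0$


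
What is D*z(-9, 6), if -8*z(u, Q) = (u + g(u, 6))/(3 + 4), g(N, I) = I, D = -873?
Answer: -2619/56 ≈ -46.768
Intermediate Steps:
z(u, Q) = -3/28 - u/56 (z(u, Q) = -(u + 6)/(8*(3 + 4)) = -(6 + u)/(8*7) = -(6/7 + u/7)/8 = -3/28 - u/56)
D*z(-9, 6) = -873*(-3/28 - 1/56*(-9)) = -873*(-3/28 + 9/56) = -873*3/56 = -2619/56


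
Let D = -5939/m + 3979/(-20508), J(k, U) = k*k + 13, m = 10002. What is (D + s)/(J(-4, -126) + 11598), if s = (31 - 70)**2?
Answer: 51971245061/397490342172 ≈ 0.13075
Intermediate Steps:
J(k, U) = 13 + k**2 (J(k, U) = k**2 + 13 = 13 + k**2)
s = 1521 (s = (-39)**2 = 1521)
D = -26932495/34186836 (D = -5939/10002 + 3979/(-20508) = -5939*1/10002 + 3979*(-1/20508) = -5939/10002 - 3979/20508 = -26932495/34186836 ≈ -0.78780)
(D + s)/(J(-4, -126) + 11598) = (-26932495/34186836 + 1521)/((13 + (-4)**2) + 11598) = 51971245061/(34186836*((13 + 16) + 11598)) = 51971245061/(34186836*(29 + 11598)) = (51971245061/34186836)/11627 = (51971245061/34186836)*(1/11627) = 51971245061/397490342172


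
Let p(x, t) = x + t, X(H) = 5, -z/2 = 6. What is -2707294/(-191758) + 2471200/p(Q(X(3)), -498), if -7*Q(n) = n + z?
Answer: -33751917463/6807409 ≈ -4958.1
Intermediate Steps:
z = -12 (z = -2*6 = -12)
Q(n) = 12/7 - n/7 (Q(n) = -(n - 12)/7 = -(-12 + n)/7 = 12/7 - n/7)
p(x, t) = t + x
-2707294/(-191758) + 2471200/p(Q(X(3)), -498) = -2707294/(-191758) + 2471200/(-498 + (12/7 - 1/7*5)) = -2707294*(-1/191758) + 2471200/(-498 + (12/7 - 5/7)) = 1353647/95879 + 2471200/(-498 + 1) = 1353647/95879 + 2471200/(-497) = 1353647/95879 + 2471200*(-1/497) = 1353647/95879 - 2471200/497 = -33751917463/6807409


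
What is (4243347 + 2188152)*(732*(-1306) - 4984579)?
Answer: -38206776445929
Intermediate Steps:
(4243347 + 2188152)*(732*(-1306) - 4984579) = 6431499*(-955992 - 4984579) = 6431499*(-5940571) = -38206776445929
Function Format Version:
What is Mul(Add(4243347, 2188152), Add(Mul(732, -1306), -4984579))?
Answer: -38206776445929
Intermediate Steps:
Mul(Add(4243347, 2188152), Add(Mul(732, -1306), -4984579)) = Mul(6431499, Add(-955992, -4984579)) = Mul(6431499, -5940571) = -38206776445929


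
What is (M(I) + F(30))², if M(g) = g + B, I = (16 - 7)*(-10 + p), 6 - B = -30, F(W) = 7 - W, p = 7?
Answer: 196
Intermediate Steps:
B = 36 (B = 6 - 1*(-30) = 6 + 30 = 36)
I = -27 (I = (16 - 7)*(-10 + 7) = 9*(-3) = -27)
M(g) = 36 + g (M(g) = g + 36 = 36 + g)
(M(I) + F(30))² = ((36 - 27) + (7 - 1*30))² = (9 + (7 - 30))² = (9 - 23)² = (-14)² = 196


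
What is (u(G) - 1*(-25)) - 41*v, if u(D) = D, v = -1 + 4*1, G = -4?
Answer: -102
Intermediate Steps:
v = 3 (v = -1 + 4 = 3)
(u(G) - 1*(-25)) - 41*v = (-4 - 1*(-25)) - 41*3 = (-4 + 25) - 123 = 21 - 123 = -102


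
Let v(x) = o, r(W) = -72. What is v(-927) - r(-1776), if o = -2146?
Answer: -2074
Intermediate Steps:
v(x) = -2146
v(-927) - r(-1776) = -2146 - 1*(-72) = -2146 + 72 = -2074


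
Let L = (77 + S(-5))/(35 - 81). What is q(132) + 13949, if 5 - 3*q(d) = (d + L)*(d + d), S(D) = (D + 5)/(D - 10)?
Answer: 171256/69 ≈ 2482.0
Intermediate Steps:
S(D) = (5 + D)/(-10 + D)
L = -77/46 (L = (77 + (5 - 5)/(-10 - 5))/(35 - 81) = (77 + 0/(-15))/(-46) = (77 - 1/15*0)*(-1/46) = (77 + 0)*(-1/46) = 77*(-1/46) = -77/46 ≈ -1.6739)
q(d) = 5/3 - 2*d*(-77/46 + d)/3 (q(d) = 5/3 - (d - 77/46)*(d + d)/3 = 5/3 - (-77/46 + d)*2*d/3 = 5/3 - 2*d*(-77/46 + d)/3)
q(132) + 13949 = (5/3 - ⅔*132² + (77/69)*132) + 13949 = (5/3 - ⅔*17424 + 3388/23) + 13949 = (5/3 - 11616 + 3388/23) + 13949 = -791225/69 + 13949 = 171256/69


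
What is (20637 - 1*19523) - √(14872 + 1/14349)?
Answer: 1114 - √3062052622821/14349 ≈ 992.05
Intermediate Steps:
(20637 - 1*19523) - √(14872 + 1/14349) = (20637 - 19523) - √(14872 + 1/14349) = 1114 - √(213398329/14349) = 1114 - √3062052622821/14349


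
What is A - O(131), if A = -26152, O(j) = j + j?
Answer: -26414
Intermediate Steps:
O(j) = 2*j
A - O(131) = -26152 - 2*131 = -26152 - 1*262 = -26152 - 262 = -26414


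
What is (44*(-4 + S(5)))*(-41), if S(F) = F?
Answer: -1804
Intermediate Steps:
(44*(-4 + S(5)))*(-41) = (44*(-4 + 5))*(-41) = (44*1)*(-41) = 44*(-41) = -1804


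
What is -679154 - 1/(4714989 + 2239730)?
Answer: -4723325227727/6954719 ≈ -6.7915e+5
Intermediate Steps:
-679154 - 1/(4714989 + 2239730) = -679154 - 1/6954719 = -4723325227727/6954719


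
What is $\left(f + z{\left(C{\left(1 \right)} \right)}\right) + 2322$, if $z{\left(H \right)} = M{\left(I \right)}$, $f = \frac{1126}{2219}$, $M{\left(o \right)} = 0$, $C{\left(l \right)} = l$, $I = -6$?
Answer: $\frac{5153644}{2219} \approx 2322.5$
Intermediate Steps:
$f = \frac{1126}{2219}$ ($f = 1126 \cdot \frac{1}{2219} = \frac{1126}{2219} \approx 0.50744$)
$z{\left(H \right)} = 0$
$\left(f + z{\left(C{\left(1 \right)} \right)}\right) + 2322 = \left(\frac{1126}{2219} + 0\right) + 2322 = \frac{1126}{2219} + 2322 = \frac{5153644}{2219}$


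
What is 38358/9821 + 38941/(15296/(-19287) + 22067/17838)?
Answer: 14620104660223296/166690939289 ≈ 87708.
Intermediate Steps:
38358/9821 + 38941/(15296/(-19287) + 22067/17838) = 38358*(1/9821) + 38941/(15296*(-1/19287) + 22067*(1/17838)) = 38358/9821 + 38941/(-15296/19287 + 22067/17838) = 38358/9821 + 38941/(16972909/38226834) = 38358/9821 + 38941*(38226834/16972909) = 38358/9821 + 1488591142794/16972909 = 14620104660223296/166690939289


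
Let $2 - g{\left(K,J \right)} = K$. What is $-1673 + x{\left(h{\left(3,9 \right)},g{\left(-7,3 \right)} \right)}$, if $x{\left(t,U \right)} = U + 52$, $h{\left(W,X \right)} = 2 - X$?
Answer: $-1612$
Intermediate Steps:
$g{\left(K,J \right)} = 2 - K$
$x{\left(t,U \right)} = 52 + U$
$-1673 + x{\left(h{\left(3,9 \right)},g{\left(-7,3 \right)} \right)} = -1673 + \left(52 + \left(2 - -7\right)\right) = -1673 + \left(52 + \left(2 + 7\right)\right) = -1673 + \left(52 + 9\right) = -1673 + 61 = -1612$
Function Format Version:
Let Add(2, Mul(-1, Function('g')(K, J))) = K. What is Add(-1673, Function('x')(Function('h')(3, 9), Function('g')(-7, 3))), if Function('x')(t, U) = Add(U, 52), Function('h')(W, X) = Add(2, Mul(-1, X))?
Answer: -1612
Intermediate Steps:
Function('g')(K, J) = Add(2, Mul(-1, K))
Function('x')(t, U) = Add(52, U)
Add(-1673, Function('x')(Function('h')(3, 9), Function('g')(-7, 3))) = Add(-1673, Add(52, Add(2, Mul(-1, -7)))) = Add(-1673, Add(52, Add(2, 7))) = Add(-1673, Add(52, 9)) = Add(-1673, 61) = -1612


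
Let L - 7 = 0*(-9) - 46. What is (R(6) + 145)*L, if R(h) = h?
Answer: -5889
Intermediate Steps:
L = -39 (L = 7 + (0*(-9) - 46) = 7 + (0 - 46) = 7 - 46 = -39)
(R(6) + 145)*L = (6 + 145)*(-39) = 151*(-39) = -5889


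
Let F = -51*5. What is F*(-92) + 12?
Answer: 23472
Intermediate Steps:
F = -255
F*(-92) + 12 = -255*(-92) + 12 = 23460 + 12 = 23472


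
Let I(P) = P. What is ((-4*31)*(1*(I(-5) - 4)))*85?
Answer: 94860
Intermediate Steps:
((-4*31)*(1*(I(-5) - 4)))*85 = ((-4*31)*(1*(-5 - 4)))*85 = -124*(-9)*85 = 1116*85 = 94860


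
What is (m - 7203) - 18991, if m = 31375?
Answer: 5181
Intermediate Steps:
(m - 7203) - 18991 = (31375 - 7203) - 18991 = 24172 - 18991 = 5181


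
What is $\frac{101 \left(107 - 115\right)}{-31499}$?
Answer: $\frac{808}{31499} \approx 0.025652$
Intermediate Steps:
$\frac{101 \left(107 - 115\right)}{-31499} = 101 \left(107 - 115\right) \left(- \frac{1}{31499}\right) = 101 \left(-8\right) \left(- \frac{1}{31499}\right) = \left(-808\right) \left(- \frac{1}{31499}\right) = \frac{808}{31499}$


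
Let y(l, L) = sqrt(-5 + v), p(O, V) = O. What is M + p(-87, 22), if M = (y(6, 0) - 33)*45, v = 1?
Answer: -1572 + 90*I ≈ -1572.0 + 90.0*I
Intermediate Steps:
y(l, L) = 2*I (y(l, L) = sqrt(-5 + 1) = sqrt(-4) = 2*I)
M = -1485 + 90*I (M = (2*I - 33)*45 = (-33 + 2*I)*45 = -1485 + 90*I ≈ -1485.0 + 90.0*I)
M + p(-87, 22) = (-1485 + 90*I) - 87 = -1572 + 90*I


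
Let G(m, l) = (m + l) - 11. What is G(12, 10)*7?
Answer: 77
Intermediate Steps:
G(m, l) = -11 + l + m (G(m, l) = (l + m) - 11 = -11 + l + m)
G(12, 10)*7 = (-11 + 10 + 12)*7 = 11*7 = 77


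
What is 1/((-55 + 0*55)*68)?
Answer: -1/3740 ≈ -0.00026738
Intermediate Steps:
1/((-55 + 0*55)*68) = 1/((-55 + 0)*68) = 1/(-55*68) = 1/(-3740) = -1/3740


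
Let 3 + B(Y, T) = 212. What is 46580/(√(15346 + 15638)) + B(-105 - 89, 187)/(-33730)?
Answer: -209/33730 + 11645*√7746/3873 ≈ 264.62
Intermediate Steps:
B(Y, T) = 209 (B(Y, T) = -3 + 212 = 209)
46580/(√(15346 + 15638)) + B(-105 - 89, 187)/(-33730) = 46580/(√(15346 + 15638)) + 209/(-33730) = 46580/(√30984) + 209*(-1/33730) = 46580/((2*√7746)) - 209/33730 = 46580*(√7746/15492) - 209/33730 = 11645*√7746/3873 - 209/33730 = -209/33730 + 11645*√7746/3873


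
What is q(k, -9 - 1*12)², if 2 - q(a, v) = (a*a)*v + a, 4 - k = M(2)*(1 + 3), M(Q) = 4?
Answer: 9229444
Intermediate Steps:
k = -12 (k = 4 - 4*(1 + 3) = 4 - 4*4 = 4 - 1*16 = 4 - 16 = -12)
q(a, v) = 2 - a - v*a² (q(a, v) = 2 - ((a*a)*v + a) = 2 - (a²*v + a) = 2 - (v*a² + a) = 2 - (a + v*a²) = 2 + (-a - v*a²) = 2 - a - v*a²)
q(k, -9 - 1*12)² = (2 - 1*(-12) - 1*(-9 - 1*12)*(-12)²)² = (2 + 12 - 1*(-9 - 12)*144)² = (2 + 12 - 1*(-21)*144)² = (2 + 12 + 3024)² = 3038² = 9229444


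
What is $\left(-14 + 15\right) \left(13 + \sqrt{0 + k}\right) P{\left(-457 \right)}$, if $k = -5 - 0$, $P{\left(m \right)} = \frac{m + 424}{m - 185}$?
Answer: $\frac{143}{214} + \frac{11 i \sqrt{5}}{214} \approx 0.66822 + 0.11494 i$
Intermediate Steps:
$P{\left(m \right)} = \frac{424 + m}{-185 + m}$
$k = -5$ ($k = -5 + 0 = -5$)
$\left(-14 + 15\right) \left(13 + \sqrt{0 + k}\right) P{\left(-457 \right)} = \left(-14 + 15\right) \left(13 + \sqrt{0 - 5}\right) \frac{424 - 457}{-185 - 457} = 1 \left(13 + \sqrt{-5}\right) \frac{1}{-642} \left(-33\right) = 1 \left(13 + i \sqrt{5}\right) \left(\left(- \frac{1}{642}\right) \left(-33\right)\right) = \left(13 + i \sqrt{5}\right) \frac{11}{214} = \frac{143}{214} + \frac{11 i \sqrt{5}}{214}$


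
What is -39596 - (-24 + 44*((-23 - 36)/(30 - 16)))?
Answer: -275706/7 ≈ -39387.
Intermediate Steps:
-39596 - (-24 + 44*((-23 - 36)/(30 - 16))) = -39596 - (-24 + 44*(-59/14)) = -39596 - (-24 - 1298/7) = -39596 - 1*(-1466/7) = -39596 + 1466/7 = -275706/7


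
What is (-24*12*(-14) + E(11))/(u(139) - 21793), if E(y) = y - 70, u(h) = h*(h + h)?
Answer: 137/581 ≈ 0.23580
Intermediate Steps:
u(h) = 2*h**2 (u(h) = h*(2*h) = 2*h**2)
E(y) = -70 + y
(-24*12*(-14) + E(11))/(u(139) - 21793) = (-24*12*(-14) + (-70 + 11))/(2*139**2 - 21793) = (-288*(-14) - 59)/(2*19321 - 21793) = (4032 - 59)/(38642 - 21793) = 3973/16849 = 3973*(1/16849) = 137/581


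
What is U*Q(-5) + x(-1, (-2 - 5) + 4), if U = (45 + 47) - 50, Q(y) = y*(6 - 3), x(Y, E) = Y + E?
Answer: -634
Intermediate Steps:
x(Y, E) = E + Y
Q(y) = 3*y (Q(y) = y*3 = 3*y)
U = 42 (U = 92 - 50 = 42)
U*Q(-5) + x(-1, (-2 - 5) + 4) = 42*(3*(-5)) + (((-2 - 5) + 4) - 1) = 42*(-15) + ((-7 + 4) - 1) = -630 + (-3 - 1) = -630 - 4 = -634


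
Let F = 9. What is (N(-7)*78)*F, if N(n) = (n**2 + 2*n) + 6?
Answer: 28782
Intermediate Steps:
N(n) = 6 + n**2 + 2*n
(N(-7)*78)*F = ((6 + (-7)**2 + 2*(-7))*78)*9 = ((6 + 49 - 14)*78)*9 = (41*78)*9 = 3198*9 = 28782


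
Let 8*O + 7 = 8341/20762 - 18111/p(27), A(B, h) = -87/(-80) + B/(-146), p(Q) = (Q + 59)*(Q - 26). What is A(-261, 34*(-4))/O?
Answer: -7495216953/70773861350 ≈ -0.10590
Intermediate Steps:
p(Q) = (-26 + Q)*(59 + Q) (p(Q) = (59 + Q)*(-26 + Q) = (-26 + Q)*(59 + Q))
A(B, h) = 87/80 - B/146 (A(B, h) = -87*(-1/80) + B*(-1/146) = 87/80 - B/146)
O = -96950495/3571064 (O = -7/8 + (8341/20762 - 18111/(-1534 + 27² + 33*27))/8 = -7/8 + (8341*(1/20762) - 18111/(-1534 + 729 + 891))/8 = -7/8 + (8341/20762 - 18111/86)/8 = -7/8 + (⅛)*(-93825814/446383) = -7/8 - 46912907/1785532 = -96950495/3571064 ≈ -27.149)
A(-261, 34*(-4))/O = (87/80 - 1/146*(-261))/(-96950495/3571064) = (87/80 + 261/146)*(-3571064/96950495) = (16791/5840)*(-3571064/96950495) = -7495216953/70773861350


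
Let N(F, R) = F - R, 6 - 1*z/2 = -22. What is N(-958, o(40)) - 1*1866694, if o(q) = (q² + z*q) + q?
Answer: -1871532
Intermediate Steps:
z = 56 (z = 12 - 2*(-22) = 12 + 44 = 56)
o(q) = q² + 57*q (o(q) = (q² + 56*q) + q = q² + 57*q)
N(-958, o(40)) - 1*1866694 = (-958 - 40*(57 + 40)) - 1*1866694 = (-958 - 40*97) - 1866694 = (-958 - 1*3880) - 1866694 = (-958 - 3880) - 1866694 = -4838 - 1866694 = -1871532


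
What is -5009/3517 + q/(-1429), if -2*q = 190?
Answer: -6823746/5025793 ≈ -1.3577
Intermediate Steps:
q = -95 (q = -1/2*190 = -95)
-5009/3517 + q/(-1429) = -5009/3517 - 95/(-1429) = -5009*1/3517 - 95*(-1/1429) = -5009/3517 + 95/1429 = -6823746/5025793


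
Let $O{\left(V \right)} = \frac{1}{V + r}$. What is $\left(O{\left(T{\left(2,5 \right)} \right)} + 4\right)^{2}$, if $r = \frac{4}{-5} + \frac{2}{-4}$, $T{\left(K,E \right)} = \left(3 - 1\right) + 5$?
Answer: $\frac{56644}{3249} \approx 17.434$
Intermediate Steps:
$T{\left(K,E \right)} = 7$ ($T{\left(K,E \right)} = 2 + 5 = 7$)
$r = - \frac{13}{10}$ ($r = 4 \left(- \frac{1}{5}\right) + 2 \left(- \frac{1}{4}\right) = - \frac{4}{5} - \frac{1}{2} = - \frac{13}{10} \approx -1.3$)
$O{\left(V \right)} = \frac{1}{- \frac{13}{10} + V}$ ($O{\left(V \right)} = \frac{1}{V - \frac{13}{10}} = \frac{1}{- \frac{13}{10} + V}$)
$\left(O{\left(T{\left(2,5 \right)} \right)} + 4\right)^{2} = \left(\frac{10}{-13 + 10 \cdot 7} + 4\right)^{2} = \left(\frac{10}{-13 + 70} + 4\right)^{2} = \left(\frac{10}{57} + 4\right)^{2} = \left(\frac{238}{57}\right)^{2} = \frac{56644}{3249}$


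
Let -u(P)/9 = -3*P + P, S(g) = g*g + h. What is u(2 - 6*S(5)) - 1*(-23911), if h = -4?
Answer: 21679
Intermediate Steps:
S(g) = -4 + g² (S(g) = g*g - 4 = g² - 4 = -4 + g²)
u(P) = 18*P (u(P) = -9*(-3*P + P) = -(-18)*P = 18*P)
u(2 - 6*S(5)) - 1*(-23911) = 18*(2 - 6*(-4 + 5²)) - 1*(-23911) = 18*(2 - 6*(-4 + 25)) + 23911 = 18*(2 - 6*21) + 23911 = 18*(2 - 126) + 23911 = 18*(-124) + 23911 = -2232 + 23911 = 21679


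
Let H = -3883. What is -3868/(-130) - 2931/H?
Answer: 7700237/252395 ≈ 30.509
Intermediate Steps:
-3868/(-130) - 2931/H = -3868/(-130) - 2931/(-3883) = -3868*(-1/130) - 2931*(-1/3883) = 1934/65 + 2931/3883 = 7700237/252395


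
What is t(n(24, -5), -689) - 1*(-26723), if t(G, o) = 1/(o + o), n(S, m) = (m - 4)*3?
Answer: 36824293/1378 ≈ 26723.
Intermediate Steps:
n(S, m) = -12 + 3*m (n(S, m) = (-4 + m)*3 = -12 + 3*m)
t(G, o) = 1/(2*o)
t(n(24, -5), -689) - 1*(-26723) = (½)/(-689) - 1*(-26723) = (½)*(-1/689) + 26723 = -1/1378 + 26723 = 36824293/1378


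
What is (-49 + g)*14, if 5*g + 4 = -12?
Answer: -3654/5 ≈ -730.80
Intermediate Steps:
g = -16/5 (g = -⅘ + (⅕)*(-12) = -⅘ - 12/5 = -16/5 ≈ -3.2000)
(-49 + g)*14 = (-49 - 16/5)*14 = -261/5*14 = -3654/5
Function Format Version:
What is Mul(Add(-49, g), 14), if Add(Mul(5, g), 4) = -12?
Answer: Rational(-3654, 5) ≈ -730.80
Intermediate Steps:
g = Rational(-16, 5) (g = Add(Rational(-4, 5), Mul(Rational(1, 5), -12)) = Add(Rational(-4, 5), Rational(-12, 5)) = Rational(-16, 5) ≈ -3.2000)
Mul(Add(-49, g), 14) = Mul(Add(-49, Rational(-16, 5)), 14) = Mul(Rational(-261, 5), 14) = Rational(-3654, 5)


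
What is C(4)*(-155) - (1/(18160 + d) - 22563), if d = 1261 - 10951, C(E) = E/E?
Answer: 189795759/8470 ≈ 22408.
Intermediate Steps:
C(E) = 1
d = -9690
C(4)*(-155) - (1/(18160 + d) - 22563) = 1*(-155) - (1/(18160 - 9690) - 22563) = -155 - (1/8470 - 22563) = -155 - 1*(-191108609/8470) = -155 + 191108609/8470 = 189795759/8470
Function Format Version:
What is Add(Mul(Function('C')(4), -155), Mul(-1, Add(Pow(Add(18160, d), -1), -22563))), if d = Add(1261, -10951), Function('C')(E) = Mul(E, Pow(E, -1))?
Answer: Rational(189795759, 8470) ≈ 22408.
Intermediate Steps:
Function('C')(E) = 1
d = -9690
Add(Mul(Function('C')(4), -155), Mul(-1, Add(Pow(Add(18160, d), -1), -22563))) = Add(Mul(1, -155), Mul(-1, Add(Pow(Add(18160, -9690), -1), -22563))) = Add(-155, Mul(-1, Add(Pow(8470, -1), -22563))) = Add(-155, Mul(-1, Add(Rational(1, 8470), -22563))) = Add(-155, Mul(-1, Rational(-191108609, 8470))) = Add(-155, Rational(191108609, 8470)) = Rational(189795759, 8470)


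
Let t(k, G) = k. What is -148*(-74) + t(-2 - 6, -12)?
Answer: 10944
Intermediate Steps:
-148*(-74) + t(-2 - 6, -12) = -148*(-74) + (-2 - 6) = 10952 - 8 = 10944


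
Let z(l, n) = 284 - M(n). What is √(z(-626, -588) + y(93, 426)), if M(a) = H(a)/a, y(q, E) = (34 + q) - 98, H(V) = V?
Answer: 2*√78 ≈ 17.664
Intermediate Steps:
y(q, E) = -64 + q
M(a) = 1 (M(a) = a/a = 1)
z(l, n) = 283 (z(l, n) = 284 - 1*1 = 284 - 1 = 283)
√(z(-626, -588) + y(93, 426)) = √(283 + (-64 + 93)) = √(283 + 29) = √312 = 2*√78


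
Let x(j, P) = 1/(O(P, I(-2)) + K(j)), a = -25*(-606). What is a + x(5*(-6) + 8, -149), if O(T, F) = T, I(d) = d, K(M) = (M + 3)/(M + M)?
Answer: 99035506/6537 ≈ 15150.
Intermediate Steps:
K(M) = (3 + M)/(2*M) (K(M) = (3 + M)/((2*M)) = (3 + M)*(1/(2*M)) = (3 + M)/(2*M))
a = 15150
x(j, P) = 1/(P + (3 + j)/(2*j))
a + x(5*(-6) + 8, -149) = 15150 + 2*(5*(-6) + 8)/(3 + (5*(-6) + 8) + 2*(-149)*(5*(-6) + 8)) = 15150 + 2*(-30 + 8)/(3 + (-30 + 8) + 2*(-149)*(-30 + 8)) = 15150 + 2*(-22)/(3 - 22 + 2*(-149)*(-22)) = 15150 + 2*(-22)/(3 - 22 + 6556) = 15150 + 2*(-22)/6537 = 15150 + 2*(-22)*(1/6537) = 15150 - 44/6537 = 99035506/6537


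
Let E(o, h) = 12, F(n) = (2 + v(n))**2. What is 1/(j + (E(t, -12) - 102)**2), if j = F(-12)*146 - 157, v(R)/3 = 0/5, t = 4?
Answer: 1/8527 ≈ 0.00011727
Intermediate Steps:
v(R) = 0 (v(R) = 3*(0/5) = 3*(0*(1/5)) = 3*0 = 0)
F(n) = 4 (F(n) = (2 + 0)**2 = 2**2 = 4)
j = 427 (j = 4*146 - 157 = 584 - 157 = 427)
1/(j + (E(t, -12) - 102)**2) = 1/(427 + (12 - 102)**2) = 1/(427 + (-90)**2) = 1/(427 + 8100) = 1/8527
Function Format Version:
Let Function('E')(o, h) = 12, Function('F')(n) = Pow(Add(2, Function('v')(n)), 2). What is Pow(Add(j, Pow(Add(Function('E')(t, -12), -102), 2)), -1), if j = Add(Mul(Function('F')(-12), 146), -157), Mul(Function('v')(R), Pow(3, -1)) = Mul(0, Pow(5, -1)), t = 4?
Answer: Rational(1, 8527) ≈ 0.00011727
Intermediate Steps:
Function('v')(R) = 0 (Function('v')(R) = Mul(3, Mul(0, Pow(5, -1))) = Mul(3, Mul(0, Rational(1, 5))) = Mul(3, 0) = 0)
Function('F')(n) = 4 (Function('F')(n) = Pow(Add(2, 0), 2) = Pow(2, 2) = 4)
j = 427 (j = Add(Mul(4, 146), -157) = Add(584, -157) = 427)
Pow(Add(j, Pow(Add(Function('E')(t, -12), -102), 2)), -1) = Pow(Add(427, Pow(Add(12, -102), 2)), -1) = Pow(Add(427, Pow(-90, 2)), -1) = Pow(Add(427, 8100), -1) = Pow(8527, -1) = Rational(1, 8527)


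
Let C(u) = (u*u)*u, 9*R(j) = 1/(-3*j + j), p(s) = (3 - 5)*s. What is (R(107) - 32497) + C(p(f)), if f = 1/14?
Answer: -21468105415/660618 ≈ -32497.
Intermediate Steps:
f = 1/14 ≈ 0.071429
p(s) = -2*s
R(j) = -1/(18*j) (R(j) = 1/(9*(-3*j + j)) = 1/(9*((-2*j))) = (-1/(2*j))/9 = -1/(18*j))
C(u) = u**3 (C(u) = u**2*u = u**3)
(R(107) - 32497) + C(p(f)) = (-1/18/107 - 32497) + (-2*1/14)**3 = (-1/18*1/107 - 32497) + (-1/7)**3 = (-1/1926 - 32497) - 1/343 = -62589223/1926 - 1/343 = -21468105415/660618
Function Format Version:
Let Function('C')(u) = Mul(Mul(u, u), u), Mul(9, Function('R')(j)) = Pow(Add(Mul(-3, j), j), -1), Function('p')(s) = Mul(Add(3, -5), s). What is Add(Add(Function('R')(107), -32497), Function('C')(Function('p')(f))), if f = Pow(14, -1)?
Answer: Rational(-21468105415, 660618) ≈ -32497.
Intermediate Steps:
f = Rational(1, 14) ≈ 0.071429
Function('p')(s) = Mul(-2, s)
Function('R')(j) = Mul(Rational(-1, 18), Pow(j, -1)) (Function('R')(j) = Mul(Rational(1, 9), Pow(Add(Mul(-3, j), j), -1)) = Mul(Rational(1, 9), Pow(Mul(-2, j), -1)) = Mul(Rational(1, 9), Mul(Rational(-1, 2), Pow(j, -1))) = Mul(Rational(-1, 18), Pow(j, -1)))
Function('C')(u) = Pow(u, 3) (Function('C')(u) = Mul(Pow(u, 2), u) = Pow(u, 3))
Add(Add(Function('R')(107), -32497), Function('C')(Function('p')(f))) = Add(Add(Mul(Rational(-1, 18), Pow(107, -1)), -32497), Pow(Mul(-2, Rational(1, 14)), 3)) = Add(Add(Mul(Rational(-1, 18), Rational(1, 107)), -32497), Pow(Rational(-1, 7), 3)) = Add(Add(Rational(-1, 1926), -32497), Rational(-1, 343)) = Add(Rational(-62589223, 1926), Rational(-1, 343)) = Rational(-21468105415, 660618)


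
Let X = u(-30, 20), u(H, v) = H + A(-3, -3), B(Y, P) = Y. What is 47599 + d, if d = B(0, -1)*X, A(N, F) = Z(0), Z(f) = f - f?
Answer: 47599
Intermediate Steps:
Z(f) = 0
A(N, F) = 0
u(H, v) = H (u(H, v) = H + 0 = H)
X = -30
d = 0 (d = 0*(-30) = 0)
47599 + d = 47599 + 0 = 47599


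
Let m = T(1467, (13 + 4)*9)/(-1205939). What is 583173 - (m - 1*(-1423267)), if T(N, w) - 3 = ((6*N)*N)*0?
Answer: -1013102118263/1205939 ≈ -8.4009e+5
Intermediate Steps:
T(N, w) = 3 (T(N, w) = 3 + ((6*N)*N)*0 = 3 + (6*N²)*0 = 3 + 0 = 3)
m = -3/1205939 (m = 3/(-1205939) = 3*(-1/1205939) = -3/1205939 ≈ -2.4877e-6)
583173 - (m - 1*(-1423267)) = 583173 - (-3/1205939 - 1*(-1423267)) = 583173 - (-3/1205939 + 1423267) = 583173 - 1*1716373182710/1205939 = 583173 - 1716373182710/1205939 = -1013102118263/1205939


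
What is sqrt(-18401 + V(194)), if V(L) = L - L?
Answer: I*sqrt(18401) ≈ 135.65*I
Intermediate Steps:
V(L) = 0
sqrt(-18401 + V(194)) = sqrt(-18401 + 0) = sqrt(-18401) = I*sqrt(18401)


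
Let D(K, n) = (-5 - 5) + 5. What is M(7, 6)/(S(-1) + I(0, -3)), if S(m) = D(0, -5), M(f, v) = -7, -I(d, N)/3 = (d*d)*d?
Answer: 7/5 ≈ 1.4000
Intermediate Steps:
D(K, n) = -5 (D(K, n) = -10 + 5 = -5)
I(d, N) = -3*d**3 (I(d, N) = -3*d*d*d = -3*d**2*d = -3*d**3)
S(m) = -5
M(7, 6)/(S(-1) + I(0, -3)) = -7/(-5 - 3*0**3) = -7/(-5 - 3*0) = -7/(-5 + 0) = -7/(-5) = -1/5*(-7) = 7/5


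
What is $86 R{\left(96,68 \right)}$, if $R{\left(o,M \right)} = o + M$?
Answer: $14104$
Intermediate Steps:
$R{\left(o,M \right)} = M + o$
$86 R{\left(96,68 \right)} = 86 \left(68 + 96\right) = 86 \cdot 164 = 14104$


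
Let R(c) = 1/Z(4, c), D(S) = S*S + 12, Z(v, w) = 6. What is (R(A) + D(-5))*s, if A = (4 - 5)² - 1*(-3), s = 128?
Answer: 14272/3 ≈ 4757.3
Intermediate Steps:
D(S) = 12 + S² (D(S) = S² + 12 = 12 + S²)
A = 4 (A = (-1)² + 3 = 1 + 3 = 4)
R(c) = ⅙ (R(c) = 1/6 = ⅙)
(R(A) + D(-5))*s = (⅙ + (12 + (-5)²))*128 = (⅙ + (12 + 25))*128 = (⅙ + 37)*128 = (223/6)*128 = 14272/3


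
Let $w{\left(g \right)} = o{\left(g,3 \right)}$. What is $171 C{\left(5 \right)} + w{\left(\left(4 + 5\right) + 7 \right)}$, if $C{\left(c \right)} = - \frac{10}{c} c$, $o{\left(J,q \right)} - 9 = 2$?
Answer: $-1699$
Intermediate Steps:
$o{\left(J,q \right)} = 11$ ($o{\left(J,q \right)} = 9 + 2 = 11$)
$w{\left(g \right)} = 11$
$C{\left(c \right)} = -10$
$171 C{\left(5 \right)} + w{\left(\left(4 + 5\right) + 7 \right)} = 171 \left(-10\right) + 11 = -1710 + 11 = -1699$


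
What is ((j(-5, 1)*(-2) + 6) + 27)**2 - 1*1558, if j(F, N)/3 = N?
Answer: -829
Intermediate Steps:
j(F, N) = 3*N
((j(-5, 1)*(-2) + 6) + 27)**2 - 1*1558 = (((3*1)*(-2) + 6) + 27)**2 - 1*1558 = ((3*(-2) + 6) + 27)**2 - 1558 = ((-6 + 6) + 27)**2 - 1558 = (0 + 27)**2 - 1558 = 27**2 - 1558 = 729 - 1558 = -829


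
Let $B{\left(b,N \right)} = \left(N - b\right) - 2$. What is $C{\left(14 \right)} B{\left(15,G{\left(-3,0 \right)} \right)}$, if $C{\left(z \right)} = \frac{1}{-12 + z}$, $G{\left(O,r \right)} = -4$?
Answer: $- \frac{21}{2} \approx -10.5$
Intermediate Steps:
$B{\left(b,N \right)} = -2 + N - b$
$C{\left(14 \right)} B{\left(15,G{\left(-3,0 \right)} \right)} = \frac{-2 - 4 - 15}{-12 + 14} = \frac{-2 - 4 - 15}{2} = \frac{1}{2} \left(-21\right) = - \frac{21}{2}$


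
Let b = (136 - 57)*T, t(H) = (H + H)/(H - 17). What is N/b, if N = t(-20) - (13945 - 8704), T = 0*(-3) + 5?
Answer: -193877/14615 ≈ -13.266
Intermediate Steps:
t(H) = 2*H/(-17 + H) (t(H) = (2*H)/(-17 + H) = 2*H/(-17 + H))
T = 5 (T = 0 + 5 = 5)
N = -193877/37 (N = 2*(-20)/(-17 - 20) - (13945 - 8704) = 2*(-20)/(-37) - 1*5241 = 2*(-20)*(-1/37) - 5241 = 40/37 - 5241 = -193877/37 ≈ -5239.9)
b = 395 (b = (136 - 57)*5 = 79*5 = 395)
N/b = -193877/37/395 = -193877/37*1/395 = -193877/14615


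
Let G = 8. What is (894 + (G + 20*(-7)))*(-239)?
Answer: -182118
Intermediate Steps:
(894 + (G + 20*(-7)))*(-239) = (894 + (8 + 20*(-7)))*(-239) = (894 + (8 - 140))*(-239) = (894 - 132)*(-239) = 762*(-239) = -182118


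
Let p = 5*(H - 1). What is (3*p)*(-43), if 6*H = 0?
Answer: 645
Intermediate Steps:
H = 0 (H = (⅙)*0 = 0)
p = -5 (p = 5*(0 - 1) = 5*(-1) = -5)
(3*p)*(-43) = (3*(-5))*(-43) = -15*(-43) = 645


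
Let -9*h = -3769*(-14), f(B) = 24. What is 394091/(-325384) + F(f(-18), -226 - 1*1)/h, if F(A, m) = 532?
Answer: -1596610307/1226372296 ≈ -1.3019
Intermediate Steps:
h = -52766/9 (h = -(-3769)*(-14)/9 = -1/9*52766 = -52766/9 ≈ -5862.9)
394091/(-325384) + F(f(-18), -226 - 1*1)/h = 394091/(-325384) + 532/(-52766/9) = 394091*(-1/325384) + 532*(-9/52766) = -394091/325384 - 342/3769 = -1596610307/1226372296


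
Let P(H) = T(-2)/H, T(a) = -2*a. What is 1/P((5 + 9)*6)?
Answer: 21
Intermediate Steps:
P(H) = 4/H (P(H) = (-2*(-2))/H = 4/H)
1/P((5 + 9)*6) = 1/(4/(((5 + 9)*6))) = 1/(4/((14*6))) = 1/(4/84) = 1/(4*(1/84)) = 1/(1/21) = 21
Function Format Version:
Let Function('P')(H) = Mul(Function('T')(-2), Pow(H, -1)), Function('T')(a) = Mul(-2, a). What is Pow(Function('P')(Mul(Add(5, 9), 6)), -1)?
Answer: 21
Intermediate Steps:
Function('P')(H) = Mul(4, Pow(H, -1)) (Function('P')(H) = Mul(Mul(-2, -2), Pow(H, -1)) = Mul(4, Pow(H, -1)))
Pow(Function('P')(Mul(Add(5, 9), 6)), -1) = Pow(Mul(4, Pow(Mul(Add(5, 9), 6), -1)), -1) = Pow(Mul(4, Pow(Mul(14, 6), -1)), -1) = Pow(Mul(4, Pow(84, -1)), -1) = Pow(Mul(4, Rational(1, 84)), -1) = Pow(Rational(1, 21), -1) = 21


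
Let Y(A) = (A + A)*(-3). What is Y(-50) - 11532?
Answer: -11232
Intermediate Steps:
Y(A) = -6*A (Y(A) = (2*A)*(-3) = -6*A)
Y(-50) - 11532 = -6*(-50) - 11532 = 300 - 11532 = -11232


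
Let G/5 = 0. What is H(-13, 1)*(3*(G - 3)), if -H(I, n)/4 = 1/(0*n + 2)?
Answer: 18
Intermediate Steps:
G = 0 (G = 5*0 = 0)
H(I, n) = -2 (H(I, n) = -4/(0*n + 2) = -4/(0 + 2) = -4/2 = -4*1/2 = -2)
H(-13, 1)*(3*(G - 3)) = -6*(0 - 3) = -6*(-3) = -2*(-9) = 18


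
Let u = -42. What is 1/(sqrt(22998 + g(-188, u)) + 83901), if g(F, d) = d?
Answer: 27967/2346451615 - 2*sqrt(5739)/7039354845 ≈ 1.1897e-5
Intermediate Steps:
1/(sqrt(22998 + g(-188, u)) + 83901) = 1/(sqrt(22998 - 42) + 83901) = 1/(sqrt(22956) + 83901) = 1/(2*sqrt(5739) + 83901) = 1/(83901 + 2*sqrt(5739))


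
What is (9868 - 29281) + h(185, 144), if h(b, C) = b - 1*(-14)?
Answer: -19214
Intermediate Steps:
h(b, C) = 14 + b (h(b, C) = b + 14 = 14 + b)
(9868 - 29281) + h(185, 144) = (9868 - 29281) + (14 + 185) = -19413 + 199 = -19214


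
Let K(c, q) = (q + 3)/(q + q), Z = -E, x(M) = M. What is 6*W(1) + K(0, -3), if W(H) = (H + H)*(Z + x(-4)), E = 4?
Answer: -96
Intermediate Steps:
Z = -4 (Z = -1*4 = -4)
K(c, q) = (3 + q)/(2*q) (K(c, q) = (3 + q)/((2*q)) = (3 + q)*(1/(2*q)) = (3 + q)/(2*q))
W(H) = -16*H (W(H) = (H + H)*(-4 - 4) = (2*H)*(-8) = -16*H)
6*W(1) + K(0, -3) = 6*(-16*1) + (½)*(3 - 3)/(-3) = 6*(-16) + (½)*(-⅓)*0 = -96 + 0 = -96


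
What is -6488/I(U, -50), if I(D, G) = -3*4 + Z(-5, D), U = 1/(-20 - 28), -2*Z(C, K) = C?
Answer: 12976/19 ≈ 682.95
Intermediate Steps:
Z(C, K) = -C/2
U = -1/48 (U = 1/(-48) = -1/48 ≈ -0.020833)
I(D, G) = -19/2 (I(D, G) = -3*4 - 1/2*(-5) = -12 + 5/2 = -19/2)
-6488/I(U, -50) = -6488/(-19/2) = -6488*(-2/19) = 12976/19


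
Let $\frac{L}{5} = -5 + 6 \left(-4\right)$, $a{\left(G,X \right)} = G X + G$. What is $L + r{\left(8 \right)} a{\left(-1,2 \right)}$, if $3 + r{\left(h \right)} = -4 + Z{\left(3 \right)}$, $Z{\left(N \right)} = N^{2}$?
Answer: $-151$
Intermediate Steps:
$a{\left(G,X \right)} = G + G X$
$r{\left(h \right)} = 2$ ($r{\left(h \right)} = -3 - \left(4 - 3^{2}\right) = -3 + \left(-4 + 9\right) = -3 + 5 = 2$)
$L = -145$ ($L = 5 \left(-5 + 6 \left(-4\right)\right) = 5 \left(-5 - 24\right) = 5 \left(-29\right) = -145$)
$L + r{\left(8 \right)} a{\left(-1,2 \right)} = -145 + 2 \left(- (1 + 2)\right) = -145 + 2 \left(\left(-1\right) 3\right) = -145 + 2 \left(-3\right) = -145 - 6 = -151$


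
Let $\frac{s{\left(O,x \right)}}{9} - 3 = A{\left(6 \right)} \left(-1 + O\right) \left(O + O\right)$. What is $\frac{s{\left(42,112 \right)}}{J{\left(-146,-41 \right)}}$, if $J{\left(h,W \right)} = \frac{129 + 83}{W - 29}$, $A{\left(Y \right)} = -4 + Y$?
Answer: $- \frac{2170665}{106} \approx -20478.0$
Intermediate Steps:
$s{\left(O,x \right)} = 27 + 36 O \left(-1 + O\right)$ ($s{\left(O,x \right)} = 27 + 9 \left(-4 + 6\right) \left(-1 + O\right) \left(O + O\right) = 27 + 9 \cdot 2 \left(-1 + O\right) 2 O = 27 + 9 \cdot 2 \cdot 2 O \left(-1 + O\right) = 27 + 9 \cdot 4 O \left(-1 + O\right) = 27 + 36 O \left(-1 + O\right)$)
$J{\left(h,W \right)} = \frac{212}{-29 + W}$
$\frac{s{\left(42,112 \right)}}{J{\left(-146,-41 \right)}} = \frac{27 - 1512 + 36 \cdot 42^{2}}{212 \frac{1}{-29 - 41}} = \frac{27 - 1512 + 36 \cdot 1764}{212 \frac{1}{-70}} = \frac{27 - 1512 + 63504}{212 \left(- \frac{1}{70}\right)} = \frac{62019}{- \frac{106}{35}} = 62019 \left(- \frac{35}{106}\right) = - \frac{2170665}{106}$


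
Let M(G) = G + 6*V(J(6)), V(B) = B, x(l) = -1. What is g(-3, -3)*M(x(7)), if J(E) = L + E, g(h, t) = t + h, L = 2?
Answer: -282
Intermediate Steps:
g(h, t) = h + t
J(E) = 2 + E
M(G) = 48 + G (M(G) = G + 6*(2 + 6) = G + 6*8 = G + 48 = 48 + G)
g(-3, -3)*M(x(7)) = (-3 - 3)*(48 - 1) = -6*47 = -282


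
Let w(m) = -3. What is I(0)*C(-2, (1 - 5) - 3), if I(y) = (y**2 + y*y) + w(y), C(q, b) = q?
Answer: 6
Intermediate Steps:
I(y) = -3 + 2*y**2 (I(y) = (y**2 + y*y) - 3 = (y**2 + y**2) - 3 = 2*y**2 - 3 = -3 + 2*y**2)
I(0)*C(-2, (1 - 5) - 3) = (-3 + 2*0**2)*(-2) = (-3 + 2*0)*(-2) = (-3 + 0)*(-2) = -3*(-2) = 6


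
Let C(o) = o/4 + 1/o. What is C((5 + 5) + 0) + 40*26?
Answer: 5213/5 ≈ 1042.6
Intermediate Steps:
C(o) = 1/o + o/4 (C(o) = o*(1/4) + 1/o = o/4 + 1/o = 1/o + o/4)
C((5 + 5) + 0) + 40*26 = (1/((5 + 5) + 0) + ((5 + 5) + 0)/4) + 40*26 = (1/(10 + 0) + (10 + 0)/4) + 1040 = (1/10 + (1/4)*10) + 1040 = (1/10 + 5/2) + 1040 = 13/5 + 1040 = 5213/5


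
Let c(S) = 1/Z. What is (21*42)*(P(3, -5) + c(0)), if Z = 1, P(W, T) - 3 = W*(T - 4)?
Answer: -20286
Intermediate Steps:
P(W, T) = 3 + W*(-4 + T) (P(W, T) = 3 + W*(T - 4) = 3 + W*(-4 + T))
c(S) = 1 (c(S) = 1/1 = 1)
(21*42)*(P(3, -5) + c(0)) = (21*42)*((3 - 4*3 - 5*3) + 1) = 882*((3 - 12 - 15) + 1) = 882*(-24 + 1) = 882*(-23) = -20286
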